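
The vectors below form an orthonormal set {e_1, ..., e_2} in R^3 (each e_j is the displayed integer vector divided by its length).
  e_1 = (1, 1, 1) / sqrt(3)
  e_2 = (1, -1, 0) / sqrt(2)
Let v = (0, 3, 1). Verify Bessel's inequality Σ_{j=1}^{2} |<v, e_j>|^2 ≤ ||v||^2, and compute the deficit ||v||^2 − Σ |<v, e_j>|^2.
Σ |<v, e_j>|^2 = 59/6; ||v||^2 = 10; deficit = 1/6

Write each e_j = u_j / sqrt(<u_j, u_j>) where u_j is the displayed integer vector. Then <v, e_j> = <v, u_j> / sqrt(<u_j, u_j>), so |<v, e_j>|^2 = <v, u_j>^2 / <u_j, u_j>.
Coefficients: <v, e_1> = 4/sqrt(3), <v, e_2> = -3/sqrt(2).
Square and sum: Σ |<v, e_j>|^2 = 59/6.
Compute ||v||^2 = v·v = 10.
Deficit = 10 − 59/6 = 1/6 ≥ 0, confirming Bessel's inequality. (The deficit equals ||v − Σ <v,e_j> e_j||^2, the squared distance from v to span{e_j}.)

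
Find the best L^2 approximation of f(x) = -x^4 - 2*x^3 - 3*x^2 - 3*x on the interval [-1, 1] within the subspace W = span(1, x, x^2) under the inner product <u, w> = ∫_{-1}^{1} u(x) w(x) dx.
g(x) = -27*x^2/7 - 21*x/5 + 3/35

The best approximation g ∈ W is the orthogonal projection of f onto W. Writing g = a_0 + a_1 x + a_2 x^2, the coefficients solve the normal equations G · a = b where
  G_{ij} = <φ_i, φ_j> and b_i = <f, φ_i>, with φ_0 = 1, φ_1 = x, φ_2 = x^2.
G =
  [2, 0, 2/3]
  [0, 2/3, 0]
  [2/3, 0, 2/5],
b = (-12/5, -14/5, -52/35).
Solving gives a_0 = 3/35, a_1 = -21/5, a_2 = -27/7, so
  g(x) = -27*x^2/7 - 21*x/5 + 3/35.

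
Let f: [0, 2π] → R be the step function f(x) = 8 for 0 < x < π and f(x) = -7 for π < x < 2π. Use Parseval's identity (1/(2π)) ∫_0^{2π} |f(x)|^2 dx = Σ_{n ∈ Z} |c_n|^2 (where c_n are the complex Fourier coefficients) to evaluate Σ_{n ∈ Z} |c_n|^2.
Σ |c_n|^2 = 113/2

Parseval equates the L^2 energy of f (normalised by 1/(2π)) with the ℓ^2 sum of its Fourier coefficients: (1/(2π)) ∫_0^{2π} |f|^2 = Σ |c_n|^2.
Compute the left side: (1/(2π)) [∫_0^π 8^2 dx + ∫_π^{2π} (-7)^2 dx] = (1/(2π)) · (64π + 49π) = (64 + 49)/2 = 113/2.
So Σ_{n ∈ Z} |c_n|^2 = 113/2.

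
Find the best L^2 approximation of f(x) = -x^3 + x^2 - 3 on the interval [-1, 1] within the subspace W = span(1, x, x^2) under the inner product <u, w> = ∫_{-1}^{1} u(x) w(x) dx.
g(x) = x^2 - 3*x/5 - 3

The best approximation g ∈ W is the orthogonal projection of f onto W. Writing g = a_0 + a_1 x + a_2 x^2, the coefficients solve the normal equations G · a = b where
  G_{ij} = <φ_i, φ_j> and b_i = <f, φ_i>, with φ_0 = 1, φ_1 = x, φ_2 = x^2.
G =
  [2, 0, 2/3]
  [0, 2/3, 0]
  [2/3, 0, 2/5],
b = (-16/3, -2/5, -8/5).
Solving gives a_0 = -3, a_1 = -3/5, a_2 = 1, so
  g(x) = x^2 - 3*x/5 - 3.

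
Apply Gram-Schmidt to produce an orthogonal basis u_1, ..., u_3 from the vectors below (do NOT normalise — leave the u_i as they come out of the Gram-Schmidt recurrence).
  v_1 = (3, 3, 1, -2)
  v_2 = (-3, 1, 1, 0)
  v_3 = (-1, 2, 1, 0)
Orthogonal basis:
  u_1 = (3, 3, 1, -2)
  u_2 = (-54/23, 38/23, 28/23, -10/23)
  u_3 = (2/19, 1/3, -1/57, 37/57)

Apply the Gram-Schmidt recurrence
  u_1 = v_1
  u_i = v_i − Σ_{j<i} ((v_i · u_j) / (u_j · u_j)) · u_j.

Step by step this gives:
  u_1 = (3, 3, 1, -2)
  u_2 = (-54/23, 38/23, 28/23, -10/23)
  u_3 = (2/19, 1/3, -1/57, 37/57)

Orthogonality check:
  u_2 · u_1 = 0 (should be 0)
  u_3 · u_1 = 0 (should be 0)
  u_3 · u_2 = 0 (should be 0)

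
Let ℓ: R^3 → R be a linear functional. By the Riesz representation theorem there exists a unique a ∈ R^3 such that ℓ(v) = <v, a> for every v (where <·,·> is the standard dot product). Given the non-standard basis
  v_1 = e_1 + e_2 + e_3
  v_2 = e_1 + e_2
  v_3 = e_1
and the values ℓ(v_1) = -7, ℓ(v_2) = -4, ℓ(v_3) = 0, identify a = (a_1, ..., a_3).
a = (0, -4, -3)

Write a = (a_1, ..., a_3) in the standard basis. For each basis vector v_i, ℓ(v_i) = <v_i, a> is a linear equation in the a_j's. Collect the n equations into a matrix system V a = ℓ, where row i of V is v_i (expressed in the standard basis). Since V is invertible (lower-triangular with 1s on the diagonal, up to permutation), solve by back-substitution:
  V =
[[1, 1, 1],
 [1, 1, 0],
 [1, 0, 0]]
  V a = (-7, -4, 0)
Solving gives a = (0, -4, -3).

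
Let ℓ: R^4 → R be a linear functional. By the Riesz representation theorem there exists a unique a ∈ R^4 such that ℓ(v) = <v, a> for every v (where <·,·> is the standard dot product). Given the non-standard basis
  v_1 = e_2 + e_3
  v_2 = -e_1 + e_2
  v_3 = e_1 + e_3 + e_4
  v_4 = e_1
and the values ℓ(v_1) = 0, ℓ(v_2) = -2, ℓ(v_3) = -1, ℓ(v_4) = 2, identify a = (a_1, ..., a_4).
a = (2, 0, 0, -3)

Write a = (a_1, ..., a_4) in the standard basis. For each basis vector v_i, ℓ(v_i) = <v_i, a> is a linear equation in the a_j's. Collect the n equations into a matrix system V a = ℓ, where row i of V is v_i (expressed in the standard basis). Since V is invertible (lower-triangular with 1s on the diagonal, up to permutation), solve by back-substitution:
  V =
[[0, 1, 1, 0],
 [-1, 1, 0, 0],
 [1, 0, 1, 1],
 [1, 0, 0, 0]]
  V a = (0, -2, -1, 2)
Solving gives a = (2, 0, 0, -3).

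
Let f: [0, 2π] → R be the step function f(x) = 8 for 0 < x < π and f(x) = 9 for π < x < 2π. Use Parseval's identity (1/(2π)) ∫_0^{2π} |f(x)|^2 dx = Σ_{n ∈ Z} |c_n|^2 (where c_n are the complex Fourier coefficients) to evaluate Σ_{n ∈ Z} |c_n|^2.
Σ |c_n|^2 = 145/2

Parseval equates the L^2 energy of f (normalised by 1/(2π)) with the ℓ^2 sum of its Fourier coefficients: (1/(2π)) ∫_0^{2π} |f|^2 = Σ |c_n|^2.
Compute the left side: (1/(2π)) [∫_0^π 8^2 dx + ∫_π^{2π} 9^2 dx] = (1/(2π)) · (64π + 81π) = (64 + 81)/2 = 145/2.
So Σ_{n ∈ Z} |c_n|^2 = 145/2.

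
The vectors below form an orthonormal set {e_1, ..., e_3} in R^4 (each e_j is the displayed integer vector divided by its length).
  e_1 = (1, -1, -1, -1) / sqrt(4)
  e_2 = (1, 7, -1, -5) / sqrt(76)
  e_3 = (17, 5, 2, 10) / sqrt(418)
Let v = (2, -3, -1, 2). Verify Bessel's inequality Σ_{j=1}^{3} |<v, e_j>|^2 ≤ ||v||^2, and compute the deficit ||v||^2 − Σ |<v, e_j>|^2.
Σ |<v, e_j>|^2 = 387/22; ||v||^2 = 18; deficit = 9/22

Write each e_j = u_j / sqrt(<u_j, u_j>) where u_j is the displayed integer vector. Then <v, e_j> = <v, u_j> / sqrt(<u_j, u_j>), so |<v, e_j>|^2 = <v, u_j>^2 / <u_j, u_j>.
Coefficients: <v, e_1> = 4/sqrt(4), <v, e_2> = -28/sqrt(76), <v, e_3> = 37/sqrt(418).
Square and sum: Σ |<v, e_j>|^2 = 387/22.
Compute ||v||^2 = v·v = 18.
Deficit = 18 − 387/22 = 9/22 ≥ 0, confirming Bessel's inequality. (The deficit equals ||v − Σ <v,e_j> e_j||^2, the squared distance from v to span{e_j}.)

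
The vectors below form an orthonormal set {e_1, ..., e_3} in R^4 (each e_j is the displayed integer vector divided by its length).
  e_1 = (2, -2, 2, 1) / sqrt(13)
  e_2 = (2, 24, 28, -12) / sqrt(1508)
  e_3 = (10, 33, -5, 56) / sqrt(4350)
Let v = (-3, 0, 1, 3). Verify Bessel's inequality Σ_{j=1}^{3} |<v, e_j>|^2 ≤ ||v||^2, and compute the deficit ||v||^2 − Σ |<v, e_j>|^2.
Σ |<v, e_j>|^2 = 641/150; ||v||^2 = 19; deficit = 2209/150

Write each e_j = u_j / sqrt(<u_j, u_j>) where u_j is the displayed integer vector. Then <v, e_j> = <v, u_j> / sqrt(<u_j, u_j>), so |<v, e_j>|^2 = <v, u_j>^2 / <u_j, u_j>.
Coefficients: <v, e_1> = -1/sqrt(13), <v, e_2> = -14/sqrt(1508), <v, e_3> = 133/sqrt(4350).
Square and sum: Σ |<v, e_j>|^2 = 641/150.
Compute ||v||^2 = v·v = 19.
Deficit = 19 − 641/150 = 2209/150 ≥ 0, confirming Bessel's inequality. (The deficit equals ||v − Σ <v,e_j> e_j||^2, the squared distance from v to span{e_j}.)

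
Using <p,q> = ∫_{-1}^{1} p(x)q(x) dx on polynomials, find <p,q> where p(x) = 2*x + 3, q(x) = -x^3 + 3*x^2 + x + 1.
<p,q> = 188/15

Expand the product: p(x)·q(x) = -2*x^4 + 3*x^3 + 11*x^2 + 5*x + 3.
∫_{-1}^{1} of each monomial x^k gives [2/(k+1) if k even, 0 if k odd]. Integrating term-by-term (or equivalently evaluating the antiderivative F(x) = -2*x^5/5 + 3*x^4/4 + 11*x^3/3 + 5*x^2/2 + 3*x at the endpoints):
  F(1) − F(−1) = 571/60 − (-181/60) = 188/15.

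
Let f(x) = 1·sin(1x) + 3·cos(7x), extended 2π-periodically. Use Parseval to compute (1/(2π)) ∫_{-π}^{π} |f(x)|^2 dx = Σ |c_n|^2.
Σ |c_n|^2 = 5

Expand |f|^2 and use orthogonality of {sin(nx), cos(mx)} on [-π, π]:
  ∫_{-π}^{π} sin(nx)^2 dx = π, ∫ cos(mx)^2 dx = π, and cross terms integrate to 0.
So ∫_{-π}^{π} f(x)^2 dx = 1^2 · π + 3^2 · π = (1 + 9)π.
Divide by 2π: (1 + 9)/2 = 5.
By Parseval, this equals Σ |c_n|^2.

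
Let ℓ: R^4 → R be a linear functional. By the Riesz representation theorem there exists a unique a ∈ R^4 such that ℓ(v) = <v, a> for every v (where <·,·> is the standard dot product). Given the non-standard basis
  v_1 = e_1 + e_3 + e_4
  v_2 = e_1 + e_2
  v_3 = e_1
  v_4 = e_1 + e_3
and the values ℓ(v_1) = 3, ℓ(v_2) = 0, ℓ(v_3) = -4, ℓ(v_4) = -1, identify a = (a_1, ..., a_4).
a = (-4, 4, 3, 4)

Write a = (a_1, ..., a_4) in the standard basis. For each basis vector v_i, ℓ(v_i) = <v_i, a> is a linear equation in the a_j's. Collect the n equations into a matrix system V a = ℓ, where row i of V is v_i (expressed in the standard basis). Since V is invertible (lower-triangular with 1s on the diagonal, up to permutation), solve by back-substitution:
  V =
[[1, 0, 1, 1],
 [1, 1, 0, 0],
 [1, 0, 0, 0],
 [1, 0, 1, 0]]
  V a = (3, 0, -4, -1)
Solving gives a = (-4, 4, 3, 4).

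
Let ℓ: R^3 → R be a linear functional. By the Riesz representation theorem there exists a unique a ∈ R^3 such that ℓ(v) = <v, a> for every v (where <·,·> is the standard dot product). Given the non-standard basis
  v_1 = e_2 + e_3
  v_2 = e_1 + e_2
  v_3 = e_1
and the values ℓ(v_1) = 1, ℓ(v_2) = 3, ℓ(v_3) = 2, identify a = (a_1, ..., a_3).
a = (2, 1, 0)

Write a = (a_1, ..., a_3) in the standard basis. For each basis vector v_i, ℓ(v_i) = <v_i, a> is a linear equation in the a_j's. Collect the n equations into a matrix system V a = ℓ, where row i of V is v_i (expressed in the standard basis). Since V is invertible (lower-triangular with 1s on the diagonal, up to permutation), solve by back-substitution:
  V =
[[0, 1, 1],
 [1, 1, 0],
 [1, 0, 0]]
  V a = (1, 3, 2)
Solving gives a = (2, 1, 0).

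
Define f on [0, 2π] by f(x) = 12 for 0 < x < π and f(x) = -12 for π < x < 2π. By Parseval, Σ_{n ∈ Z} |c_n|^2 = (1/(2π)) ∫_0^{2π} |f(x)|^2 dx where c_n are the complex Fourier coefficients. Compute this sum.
Σ |c_n|^2 = 144

Parseval equates the L^2 energy of f (normalised by 1/(2π)) with the ℓ^2 sum of its Fourier coefficients: (1/(2π)) ∫_0^{2π} |f|^2 = Σ |c_n|^2.
Compute the left side: (1/(2π)) [∫_0^π 12^2 dx + ∫_π^{2π} (-12)^2 dx] = (1/(2π)) · (144π + 144π) = (144 + 144)/2 = 144.
So Σ_{n ∈ Z} |c_n|^2 = 144.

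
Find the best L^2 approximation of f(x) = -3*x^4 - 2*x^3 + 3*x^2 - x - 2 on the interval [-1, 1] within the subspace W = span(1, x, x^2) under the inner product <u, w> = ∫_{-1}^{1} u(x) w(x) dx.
g(x) = 3*x^2/7 - 11*x/5 - 61/35

The best approximation g ∈ W is the orthogonal projection of f onto W. Writing g = a_0 + a_1 x + a_2 x^2, the coefficients solve the normal equations G · a = b where
  G_{ij} = <φ_i, φ_j> and b_i = <f, φ_i>, with φ_0 = 1, φ_1 = x, φ_2 = x^2.
G =
  [2, 0, 2/3]
  [0, 2/3, 0]
  [2/3, 0, 2/5],
b = (-16/5, -22/15, -104/105).
Solving gives a_0 = -61/35, a_1 = -11/5, a_2 = 3/7, so
  g(x) = 3*x^2/7 - 11*x/5 - 61/35.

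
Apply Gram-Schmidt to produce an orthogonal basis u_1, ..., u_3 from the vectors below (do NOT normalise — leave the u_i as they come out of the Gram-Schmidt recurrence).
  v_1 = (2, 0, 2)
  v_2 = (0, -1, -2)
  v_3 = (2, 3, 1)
Orthogonal basis:
  u_1 = (2, 0, 2)
  u_2 = (1, -1, -1)
  u_3 = (7/6, 7/3, -7/6)

Apply the Gram-Schmidt recurrence
  u_1 = v_1
  u_i = v_i − Σ_{j<i} ((v_i · u_j) / (u_j · u_j)) · u_j.

Step by step this gives:
  u_1 = (2, 0, 2)
  u_2 = (1, -1, -1)
  u_3 = (7/6, 7/3, -7/6)

Orthogonality check:
  u_2 · u_1 = 0 (should be 0)
  u_3 · u_1 = 0 (should be 0)
  u_3 · u_2 = 0 (should be 0)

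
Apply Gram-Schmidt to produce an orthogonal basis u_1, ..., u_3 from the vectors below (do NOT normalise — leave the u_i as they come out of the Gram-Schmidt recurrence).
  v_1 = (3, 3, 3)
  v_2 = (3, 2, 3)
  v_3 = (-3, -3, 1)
Orthogonal basis:
  u_1 = (3, 3, 3)
  u_2 = (1/3, -2/3, 1/3)
  u_3 = (-2, 0, 2)

Apply the Gram-Schmidt recurrence
  u_1 = v_1
  u_i = v_i − Σ_{j<i} ((v_i · u_j) / (u_j · u_j)) · u_j.

Step by step this gives:
  u_1 = (3, 3, 3)
  u_2 = (1/3, -2/3, 1/3)
  u_3 = (-2, 0, 2)

Orthogonality check:
  u_2 · u_1 = 0 (should be 0)
  u_3 · u_1 = 0 (should be 0)
  u_3 · u_2 = 0 (should be 0)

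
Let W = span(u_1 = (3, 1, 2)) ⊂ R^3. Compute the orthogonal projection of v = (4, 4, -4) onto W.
proj_W(v) = (12/7, 4/7, 8/7)

Set up U = [u_1 | ... | u_1] ∈ R^(3×1). The projector onto W = col(U) is P = U (U^T U)^(-1) U^T.
Compute U^T U =
  [14],
and U^T v = (8).
Solve U^T U · c = U^T v for the coefficients: c = (4/7). The projection is proj_W(v) = U c.
Check: (v - proj_W(v)) · u_1 = 0  (should be 0).
Result: proj_W(v) = (12/7, 4/7, 8/7).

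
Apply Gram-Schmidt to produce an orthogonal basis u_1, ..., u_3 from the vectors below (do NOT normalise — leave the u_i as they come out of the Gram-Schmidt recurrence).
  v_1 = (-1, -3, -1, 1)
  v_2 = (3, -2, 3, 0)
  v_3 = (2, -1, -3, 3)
Orthogonal basis:
  u_1 = (-1, -3, -1, 1)
  u_2 = (3, -2, 3, 0)
  u_3 = (359/132, 29/44, -301/132, 29/12)

Apply the Gram-Schmidt recurrence
  u_1 = v_1
  u_i = v_i − Σ_{j<i} ((v_i · u_j) / (u_j · u_j)) · u_j.

Step by step this gives:
  u_1 = (-1, -3, -1, 1)
  u_2 = (3, -2, 3, 0)
  u_3 = (359/132, 29/44, -301/132, 29/12)

Orthogonality check:
  u_2 · u_1 = 0 (should be 0)
  u_3 · u_1 = 0 (should be 0)
  u_3 · u_2 = 0 (should be 0)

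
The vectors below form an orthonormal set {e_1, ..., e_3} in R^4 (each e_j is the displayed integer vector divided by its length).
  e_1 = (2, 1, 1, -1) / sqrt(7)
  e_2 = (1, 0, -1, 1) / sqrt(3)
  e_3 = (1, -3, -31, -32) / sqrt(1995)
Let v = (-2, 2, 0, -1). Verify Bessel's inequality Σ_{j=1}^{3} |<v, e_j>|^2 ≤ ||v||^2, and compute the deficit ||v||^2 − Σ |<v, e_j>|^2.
Σ |<v, e_j>|^2 = 326/95; ||v||^2 = 9; deficit = 529/95

Write each e_j = u_j / sqrt(<u_j, u_j>) where u_j is the displayed integer vector. Then <v, e_j> = <v, u_j> / sqrt(<u_j, u_j>), so |<v, e_j>|^2 = <v, u_j>^2 / <u_j, u_j>.
Coefficients: <v, e_1> = -1/sqrt(7), <v, e_2> = -3/sqrt(3), <v, e_3> = 24/sqrt(1995).
Square and sum: Σ |<v, e_j>|^2 = 326/95.
Compute ||v||^2 = v·v = 9.
Deficit = 9 − 326/95 = 529/95 ≥ 0, confirming Bessel's inequality. (The deficit equals ||v − Σ <v,e_j> e_j||^2, the squared distance from v to span{e_j}.)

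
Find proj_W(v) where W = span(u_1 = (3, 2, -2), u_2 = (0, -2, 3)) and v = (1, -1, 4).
proj_W(v) = (147/121, -238/121, 406/121)

Set up U = [u_1 | ... | u_2] ∈ R^(3×2). The projector onto W = col(U) is P = U (U^T U)^(-1) U^T.
Compute U^T U =
  [17, -10]
  [-10, 13],
and U^T v = (-7, 14).
Solve U^T U · c = U^T v for the coefficients: c = (49/121, 168/121). The projection is proj_W(v) = U c.
Check: (v - proj_W(v)) · u_1 = 0  (should be 0).
Check: (v - proj_W(v)) · u_2 = 0  (should be 0).
Result: proj_W(v) = (147/121, -238/121, 406/121).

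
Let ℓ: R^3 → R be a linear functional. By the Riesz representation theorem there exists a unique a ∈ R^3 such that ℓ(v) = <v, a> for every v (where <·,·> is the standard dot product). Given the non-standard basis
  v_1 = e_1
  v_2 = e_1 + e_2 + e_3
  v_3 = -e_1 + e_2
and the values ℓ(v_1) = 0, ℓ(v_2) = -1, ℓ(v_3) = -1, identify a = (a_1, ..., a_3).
a = (0, -1, 0)

Write a = (a_1, ..., a_3) in the standard basis. For each basis vector v_i, ℓ(v_i) = <v_i, a> is a linear equation in the a_j's. Collect the n equations into a matrix system V a = ℓ, where row i of V is v_i (expressed in the standard basis). Since V is invertible (lower-triangular with 1s on the diagonal, up to permutation), solve by back-substitution:
  V =
[[1, 0, 0],
 [1, 1, 1],
 [-1, 1, 0]]
  V a = (0, -1, -1)
Solving gives a = (0, -1, 0).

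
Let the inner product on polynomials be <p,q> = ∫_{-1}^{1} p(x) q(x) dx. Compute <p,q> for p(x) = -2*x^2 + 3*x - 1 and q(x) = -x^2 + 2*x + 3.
<p,q> = -68/15

Expand the product: p(x)·q(x) = 2*x^4 - 7*x^3 + x^2 + 7*x - 3.
∫_{-1}^{1} of each monomial x^k gives [2/(k+1) if k even, 0 if k odd]. Integrating term-by-term (or equivalently evaluating the antiderivative F(x) = 2*x^5/5 - 7*x^4/4 + x^3/3 + 7*x^2/2 - 3*x at the endpoints):
  F(1) − F(−1) = -31/60 − (241/60) = -68/15.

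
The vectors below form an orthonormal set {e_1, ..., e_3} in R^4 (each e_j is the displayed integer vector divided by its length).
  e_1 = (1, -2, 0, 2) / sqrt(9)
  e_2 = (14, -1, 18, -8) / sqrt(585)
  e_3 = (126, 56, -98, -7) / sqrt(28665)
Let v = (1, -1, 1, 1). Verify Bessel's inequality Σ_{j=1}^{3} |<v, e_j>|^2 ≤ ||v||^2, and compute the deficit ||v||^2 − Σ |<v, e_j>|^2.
Σ |<v, e_j>|^2 = 35/9; ||v||^2 = 4; deficit = 1/9

Write each e_j = u_j / sqrt(<u_j, u_j>) where u_j is the displayed integer vector. Then <v, e_j> = <v, u_j> / sqrt(<u_j, u_j>), so |<v, e_j>|^2 = <v, u_j>^2 / <u_j, u_j>.
Coefficients: <v, e_1> = 5/sqrt(9), <v, e_2> = 25/sqrt(585), <v, e_3> = -35/sqrt(28665).
Square and sum: Σ |<v, e_j>|^2 = 35/9.
Compute ||v||^2 = v·v = 4.
Deficit = 4 − 35/9 = 1/9 ≥ 0, confirming Bessel's inequality. (The deficit equals ||v − Σ <v,e_j> e_j||^2, the squared distance from v to span{e_j}.)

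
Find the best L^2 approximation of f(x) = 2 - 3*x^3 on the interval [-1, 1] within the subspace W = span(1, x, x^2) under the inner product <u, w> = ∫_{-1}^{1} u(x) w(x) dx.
g(x) = 2 - 9*x/5

The best approximation g ∈ W is the orthogonal projection of f onto W. Writing g = a_0 + a_1 x + a_2 x^2, the coefficients solve the normal equations G · a = b where
  G_{ij} = <φ_i, φ_j> and b_i = <f, φ_i>, with φ_0 = 1, φ_1 = x, φ_2 = x^2.
G =
  [2, 0, 2/3]
  [0, 2/3, 0]
  [2/3, 0, 2/5],
b = (4, -6/5, 4/3).
Solving gives a_0 = 2, a_1 = -9/5, a_2 = 0, so
  g(x) = 2 - 9*x/5.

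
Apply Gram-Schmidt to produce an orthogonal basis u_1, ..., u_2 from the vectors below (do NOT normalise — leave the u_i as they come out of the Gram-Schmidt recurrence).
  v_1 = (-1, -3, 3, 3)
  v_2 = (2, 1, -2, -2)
Orthogonal basis:
  u_1 = (-1, -3, 3, 3)
  u_2 = (39/28, -23/28, -5/28, -5/28)

Apply the Gram-Schmidt recurrence
  u_1 = v_1
  u_i = v_i − Σ_{j<i} ((v_i · u_j) / (u_j · u_j)) · u_j.

Step by step this gives:
  u_1 = (-1, -3, 3, 3)
  u_2 = (39/28, -23/28, -5/28, -5/28)

Orthogonality check:
  u_2 · u_1 = 0 (should be 0)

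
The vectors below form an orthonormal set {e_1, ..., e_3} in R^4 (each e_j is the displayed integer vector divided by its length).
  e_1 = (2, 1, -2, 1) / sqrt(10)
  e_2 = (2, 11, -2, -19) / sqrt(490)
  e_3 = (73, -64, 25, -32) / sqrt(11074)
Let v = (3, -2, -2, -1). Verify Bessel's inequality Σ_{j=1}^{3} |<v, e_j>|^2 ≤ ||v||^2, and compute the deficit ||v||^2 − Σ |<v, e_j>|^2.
Σ |<v, e_j>|^2 = 3339/226; ||v||^2 = 18; deficit = 729/226

Write each e_j = u_j / sqrt(<u_j, u_j>) where u_j is the displayed integer vector. Then <v, e_j> = <v, u_j> / sqrt(<u_j, u_j>), so |<v, e_j>|^2 = <v, u_j>^2 / <u_j, u_j>.
Coefficients: <v, e_1> = 7/sqrt(10), <v, e_2> = 7/sqrt(490), <v, e_3> = 329/sqrt(11074).
Square and sum: Σ |<v, e_j>|^2 = 3339/226.
Compute ||v||^2 = v·v = 18.
Deficit = 18 − 3339/226 = 729/226 ≥ 0, confirming Bessel's inequality. (The deficit equals ||v − Σ <v,e_j> e_j||^2, the squared distance from v to span{e_j}.)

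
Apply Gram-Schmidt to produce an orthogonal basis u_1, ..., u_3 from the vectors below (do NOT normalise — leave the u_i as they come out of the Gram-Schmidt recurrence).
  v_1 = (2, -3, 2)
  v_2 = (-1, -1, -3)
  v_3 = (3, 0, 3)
Orthogonal basis:
  u_1 = (2, -3, 2)
  u_2 = (-7/17, -32/17, -41/17)
  u_3 = (11/9, 4/9, -5/9)

Apply the Gram-Schmidt recurrence
  u_1 = v_1
  u_i = v_i − Σ_{j<i} ((v_i · u_j) / (u_j · u_j)) · u_j.

Step by step this gives:
  u_1 = (2, -3, 2)
  u_2 = (-7/17, -32/17, -41/17)
  u_3 = (11/9, 4/9, -5/9)

Orthogonality check:
  u_2 · u_1 = 0 (should be 0)
  u_3 · u_1 = 0 (should be 0)
  u_3 · u_2 = 0 (should be 0)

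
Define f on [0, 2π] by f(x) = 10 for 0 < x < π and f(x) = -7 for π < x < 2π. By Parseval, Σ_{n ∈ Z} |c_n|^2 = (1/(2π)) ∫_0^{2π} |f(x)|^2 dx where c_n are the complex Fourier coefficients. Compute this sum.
Σ |c_n|^2 = 149/2

Parseval equates the L^2 energy of f (normalised by 1/(2π)) with the ℓ^2 sum of its Fourier coefficients: (1/(2π)) ∫_0^{2π} |f|^2 = Σ |c_n|^2.
Compute the left side: (1/(2π)) [∫_0^π 10^2 dx + ∫_π^{2π} (-7)^2 dx] = (1/(2π)) · (100π + 49π) = (100 + 49)/2 = 149/2.
So Σ_{n ∈ Z} |c_n|^2 = 149/2.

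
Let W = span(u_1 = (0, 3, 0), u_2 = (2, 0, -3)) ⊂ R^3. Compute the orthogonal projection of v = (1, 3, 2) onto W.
proj_W(v) = (-8/13, 3, 12/13)

Set up U = [u_1 | ... | u_2] ∈ R^(3×2). The projector onto W = col(U) is P = U (U^T U)^(-1) U^T.
Compute U^T U =
  [9, 0]
  [0, 13],
and U^T v = (9, -4).
Solve U^T U · c = U^T v for the coefficients: c = (1, -4/13). The projection is proj_W(v) = U c.
Check: (v - proj_W(v)) · u_1 = 0  (should be 0).
Check: (v - proj_W(v)) · u_2 = 0  (should be 0).
Result: proj_W(v) = (-8/13, 3, 12/13).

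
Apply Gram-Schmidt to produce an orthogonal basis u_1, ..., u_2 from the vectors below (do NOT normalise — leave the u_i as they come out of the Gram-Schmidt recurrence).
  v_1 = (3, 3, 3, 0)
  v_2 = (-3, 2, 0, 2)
Orthogonal basis:
  u_1 = (3, 3, 3, 0)
  u_2 = (-8/3, 7/3, 1/3, 2)

Apply the Gram-Schmidt recurrence
  u_1 = v_1
  u_i = v_i − Σ_{j<i} ((v_i · u_j) / (u_j · u_j)) · u_j.

Step by step this gives:
  u_1 = (3, 3, 3, 0)
  u_2 = (-8/3, 7/3, 1/3, 2)

Orthogonality check:
  u_2 · u_1 = 0 (should be 0)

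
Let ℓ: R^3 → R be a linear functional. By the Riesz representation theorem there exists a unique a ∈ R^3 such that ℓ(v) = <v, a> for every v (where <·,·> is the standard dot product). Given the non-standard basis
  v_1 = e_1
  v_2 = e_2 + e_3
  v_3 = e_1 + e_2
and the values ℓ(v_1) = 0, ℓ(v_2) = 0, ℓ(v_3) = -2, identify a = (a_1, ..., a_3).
a = (0, -2, 2)

Write a = (a_1, ..., a_3) in the standard basis. For each basis vector v_i, ℓ(v_i) = <v_i, a> is a linear equation in the a_j's. Collect the n equations into a matrix system V a = ℓ, where row i of V is v_i (expressed in the standard basis). Since V is invertible (lower-triangular with 1s on the diagonal, up to permutation), solve by back-substitution:
  V =
[[1, 0, 0],
 [0, 1, 1],
 [1, 1, 0]]
  V a = (0, 0, -2)
Solving gives a = (0, -2, 2).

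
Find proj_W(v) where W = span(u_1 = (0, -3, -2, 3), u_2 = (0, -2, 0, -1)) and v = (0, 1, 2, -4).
proj_W(v) = (0, 1, 2, -4)

Set up U = [u_1 | ... | u_2] ∈ R^(4×2). The projector onto W = col(U) is P = U (U^T U)^(-1) U^T.
Compute U^T U =
  [22, 3]
  [3, 5],
and U^T v = (-19, 2).
Solve U^T U · c = U^T v for the coefficients: c = (-1, 1). The projection is proj_W(v) = U c.
Check: (v - proj_W(v)) · u_1 = 0  (should be 0).
Check: (v - proj_W(v)) · u_2 = 0  (should be 0).
Result: proj_W(v) = (0, 1, 2, -4).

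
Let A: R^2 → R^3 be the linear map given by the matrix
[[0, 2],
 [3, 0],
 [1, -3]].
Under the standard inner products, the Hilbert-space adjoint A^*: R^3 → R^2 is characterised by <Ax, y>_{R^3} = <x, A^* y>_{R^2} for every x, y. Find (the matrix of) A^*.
A^* = A^T =
[[0, 3, 1],
 [2, 0, -3]]

For real matrices with standard dot products, the defining identity <Ax, y> = <x, A^* y> gives (Ax)^T y = x^T (A^*) y, i.e. x^T A^T y = x^T (A^*) y. Since this holds for all x, y, we must have A^* = A^T. Therefore
A^* =
[[0, 3, 1],
 [2, 0, -3]].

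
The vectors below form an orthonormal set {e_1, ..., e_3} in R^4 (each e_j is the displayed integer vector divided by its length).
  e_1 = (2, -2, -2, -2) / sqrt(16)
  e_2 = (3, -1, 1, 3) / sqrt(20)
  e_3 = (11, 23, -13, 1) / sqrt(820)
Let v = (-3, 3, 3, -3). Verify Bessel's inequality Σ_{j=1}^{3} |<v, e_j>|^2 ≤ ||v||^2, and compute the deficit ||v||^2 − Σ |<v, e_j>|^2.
Σ |<v, e_j>|^2 = 1035/41; ||v||^2 = 36; deficit = 441/41

Write each e_j = u_j / sqrt(<u_j, u_j>) where u_j is the displayed integer vector. Then <v, e_j> = <v, u_j> / sqrt(<u_j, u_j>), so |<v, e_j>|^2 = <v, u_j>^2 / <u_j, u_j>.
Coefficients: <v, e_1> = -12/sqrt(16), <v, e_2> = -18/sqrt(20), <v, e_3> = -6/sqrt(820).
Square and sum: Σ |<v, e_j>|^2 = 1035/41.
Compute ||v||^2 = v·v = 36.
Deficit = 36 − 1035/41 = 441/41 ≥ 0, confirming Bessel's inequality. (The deficit equals ||v − Σ <v,e_j> e_j||^2, the squared distance from v to span{e_j}.)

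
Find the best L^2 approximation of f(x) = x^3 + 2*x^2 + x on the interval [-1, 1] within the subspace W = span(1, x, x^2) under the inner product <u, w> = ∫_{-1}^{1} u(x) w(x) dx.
g(x) = 2*x^2 + 8*x/5

The best approximation g ∈ W is the orthogonal projection of f onto W. Writing g = a_0 + a_1 x + a_2 x^2, the coefficients solve the normal equations G · a = b where
  G_{ij} = <φ_i, φ_j> and b_i = <f, φ_i>, with φ_0 = 1, φ_1 = x, φ_2 = x^2.
G =
  [2, 0, 2/3]
  [0, 2/3, 0]
  [2/3, 0, 2/5],
b = (4/3, 16/15, 4/5).
Solving gives a_0 = 0, a_1 = 8/5, a_2 = 2, so
  g(x) = 2*x^2 + 8*x/5.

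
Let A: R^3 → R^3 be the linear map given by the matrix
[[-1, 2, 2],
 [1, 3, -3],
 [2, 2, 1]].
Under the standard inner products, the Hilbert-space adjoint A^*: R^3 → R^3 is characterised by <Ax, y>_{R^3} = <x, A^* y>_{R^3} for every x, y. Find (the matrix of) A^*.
A^* = A^T =
[[-1, 1, 2],
 [2, 3, 2],
 [2, -3, 1]]

For real matrices with standard dot products, the defining identity <Ax, y> = <x, A^* y> gives (Ax)^T y = x^T (A^*) y, i.e. x^T A^T y = x^T (A^*) y. Since this holds for all x, y, we must have A^* = A^T. Therefore
A^* =
[[-1, 1, 2],
 [2, 3, 2],
 [2, -3, 1]].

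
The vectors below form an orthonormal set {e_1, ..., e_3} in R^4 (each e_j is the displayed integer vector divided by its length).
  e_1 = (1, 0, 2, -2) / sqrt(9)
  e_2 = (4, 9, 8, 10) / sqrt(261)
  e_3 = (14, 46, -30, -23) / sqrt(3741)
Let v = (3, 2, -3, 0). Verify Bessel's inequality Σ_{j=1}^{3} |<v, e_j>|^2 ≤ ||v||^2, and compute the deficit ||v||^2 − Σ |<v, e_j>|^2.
Σ |<v, e_j>|^2 = 1877/129; ||v||^2 = 22; deficit = 961/129

Write each e_j = u_j / sqrt(<u_j, u_j>) where u_j is the displayed integer vector. Then <v, e_j> = <v, u_j> / sqrt(<u_j, u_j>), so |<v, e_j>|^2 = <v, u_j>^2 / <u_j, u_j>.
Coefficients: <v, e_1> = -3/sqrt(9), <v, e_2> = 6/sqrt(261), <v, e_3> = 224/sqrt(3741).
Square and sum: Σ |<v, e_j>|^2 = 1877/129.
Compute ||v||^2 = v·v = 22.
Deficit = 22 − 1877/129 = 961/129 ≥ 0, confirming Bessel's inequality. (The deficit equals ||v − Σ <v,e_j> e_j||^2, the squared distance from v to span{e_j}.)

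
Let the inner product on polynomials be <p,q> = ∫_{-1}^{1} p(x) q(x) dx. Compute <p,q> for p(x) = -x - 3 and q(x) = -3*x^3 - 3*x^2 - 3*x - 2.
<p,q> = 106/5

Expand the product: p(x)·q(x) = 3*x^4 + 12*x^3 + 12*x^2 + 11*x + 6.
∫_{-1}^{1} of each monomial x^k gives [2/(k+1) if k even, 0 if k odd]. Integrating term-by-term (or equivalently evaluating the antiderivative F(x) = 3*x^5/5 + 3*x^4 + 4*x^3 + 11*x^2/2 + 6*x at the endpoints):
  F(1) − F(−1) = 191/10 − (-21/10) = 106/5.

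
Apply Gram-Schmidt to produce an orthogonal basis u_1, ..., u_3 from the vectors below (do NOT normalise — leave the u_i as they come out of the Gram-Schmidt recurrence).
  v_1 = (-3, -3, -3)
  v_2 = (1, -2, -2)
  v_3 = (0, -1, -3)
Orthogonal basis:
  u_1 = (-3, -3, -3)
  u_2 = (2, -1, -1)
  u_3 = (0, 1, -1)

Apply the Gram-Schmidt recurrence
  u_1 = v_1
  u_i = v_i − Σ_{j<i} ((v_i · u_j) / (u_j · u_j)) · u_j.

Step by step this gives:
  u_1 = (-3, -3, -3)
  u_2 = (2, -1, -1)
  u_3 = (0, 1, -1)

Orthogonality check:
  u_2 · u_1 = 0 (should be 0)
  u_3 · u_1 = 0 (should be 0)
  u_3 · u_2 = 0 (should be 0)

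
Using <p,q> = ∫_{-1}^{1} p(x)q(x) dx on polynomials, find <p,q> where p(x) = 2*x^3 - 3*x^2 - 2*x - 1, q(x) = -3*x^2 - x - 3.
<p,q> = 272/15

Expand the product: p(x)·q(x) = -6*x^5 + 7*x^4 + 3*x^3 + 14*x^2 + 7*x + 3.
∫_{-1}^{1} of each monomial x^k gives [2/(k+1) if k even, 0 if k odd]. Integrating term-by-term (or equivalently evaluating the antiderivative F(x) = -x^6 + 7*x^5/5 + 3*x^4/4 + 14*x^3/3 + 7*x^2/2 + 3*x at the endpoints):
  F(1) − F(−1) = 739/60 − (-349/60) = 272/15.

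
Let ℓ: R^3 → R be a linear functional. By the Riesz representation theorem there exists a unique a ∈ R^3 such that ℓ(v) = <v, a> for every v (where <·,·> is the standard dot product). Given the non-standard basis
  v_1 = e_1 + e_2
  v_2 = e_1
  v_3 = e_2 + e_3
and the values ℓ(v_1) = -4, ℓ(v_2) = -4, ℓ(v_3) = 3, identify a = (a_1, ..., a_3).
a = (-4, 0, 3)

Write a = (a_1, ..., a_3) in the standard basis. For each basis vector v_i, ℓ(v_i) = <v_i, a> is a linear equation in the a_j's. Collect the n equations into a matrix system V a = ℓ, where row i of V is v_i (expressed in the standard basis). Since V is invertible (lower-triangular with 1s on the diagonal, up to permutation), solve by back-substitution:
  V =
[[1, 1, 0],
 [1, 0, 0],
 [0, 1, 1]]
  V a = (-4, -4, 3)
Solving gives a = (-4, 0, 3).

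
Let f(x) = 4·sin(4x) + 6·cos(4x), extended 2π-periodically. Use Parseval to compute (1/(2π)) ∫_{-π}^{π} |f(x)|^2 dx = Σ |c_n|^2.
Σ |c_n|^2 = 26

Expand |f|^2 and use orthogonality of {sin(nx), cos(mx)} on [-π, π]:
  ∫_{-π}^{π} sin(nx)^2 dx = π, ∫ cos(mx)^2 dx = π, and cross terms integrate to 0.
So ∫_{-π}^{π} f(x)^2 dx = 4^2 · π + 6^2 · π = (16 + 36)π.
Divide by 2π: (16 + 36)/2 = 26.
By Parseval, this equals Σ |c_n|^2.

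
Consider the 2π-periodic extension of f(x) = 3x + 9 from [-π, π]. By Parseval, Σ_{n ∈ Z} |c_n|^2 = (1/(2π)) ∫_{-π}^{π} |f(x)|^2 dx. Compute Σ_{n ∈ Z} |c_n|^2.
Σ |c_n|^2 = 3π^2 + 81

Expand and integrate term by term over [-π, π]:
  ∫ (3x)^2 dx = 9·(2π^3/3); ∫ 2·3·(9)·x dx = 0 (odd integrand); ∫ 9^2 dx = 81·2π.
So (1/(2π)) ∫_{-π}^{π} (3x + 9)^2 dx = 9π^2/3 + 81 = 3π^2 + 81.
Parseval ⇒ Σ |c_n|^2 = 3π^2 + 81.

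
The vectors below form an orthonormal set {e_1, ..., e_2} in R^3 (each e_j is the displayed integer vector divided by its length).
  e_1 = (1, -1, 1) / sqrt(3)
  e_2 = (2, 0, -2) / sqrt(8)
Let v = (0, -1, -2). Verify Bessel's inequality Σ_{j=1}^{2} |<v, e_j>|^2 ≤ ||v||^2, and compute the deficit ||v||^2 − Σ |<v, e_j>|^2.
Σ |<v, e_j>|^2 = 7/3; ||v||^2 = 5; deficit = 8/3

Write each e_j = u_j / sqrt(<u_j, u_j>) where u_j is the displayed integer vector. Then <v, e_j> = <v, u_j> / sqrt(<u_j, u_j>), so |<v, e_j>|^2 = <v, u_j>^2 / <u_j, u_j>.
Coefficients: <v, e_1> = -1/sqrt(3), <v, e_2> = 4/sqrt(8).
Square and sum: Σ |<v, e_j>|^2 = 7/3.
Compute ||v||^2 = v·v = 5.
Deficit = 5 − 7/3 = 8/3 ≥ 0, confirming Bessel's inequality. (The deficit equals ||v − Σ <v,e_j> e_j||^2, the squared distance from v to span{e_j}.)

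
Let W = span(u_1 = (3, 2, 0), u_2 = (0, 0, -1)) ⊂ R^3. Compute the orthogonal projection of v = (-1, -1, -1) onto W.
proj_W(v) = (-15/13, -10/13, -1)

Set up U = [u_1 | ... | u_2] ∈ R^(3×2). The projector onto W = col(U) is P = U (U^T U)^(-1) U^T.
Compute U^T U =
  [13, 0]
  [0, 1],
and U^T v = (-5, 1).
Solve U^T U · c = U^T v for the coefficients: c = (-5/13, 1). The projection is proj_W(v) = U c.
Check: (v - proj_W(v)) · u_1 = 0  (should be 0).
Check: (v - proj_W(v)) · u_2 = 0  (should be 0).
Result: proj_W(v) = (-15/13, -10/13, -1).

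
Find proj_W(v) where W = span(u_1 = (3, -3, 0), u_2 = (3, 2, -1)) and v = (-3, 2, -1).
proj_W(v) = (-25/9, 20/9, 1/9)

Set up U = [u_1 | ... | u_2] ∈ R^(3×2). The projector onto W = col(U) is P = U (U^T U)^(-1) U^T.
Compute U^T U =
  [18, 3]
  [3, 14],
and U^T v = (-15, -4).
Solve U^T U · c = U^T v for the coefficients: c = (-22/27, -1/9). The projection is proj_W(v) = U c.
Check: (v - proj_W(v)) · u_1 = 0  (should be 0).
Check: (v - proj_W(v)) · u_2 = 0  (should be 0).
Result: proj_W(v) = (-25/9, 20/9, 1/9).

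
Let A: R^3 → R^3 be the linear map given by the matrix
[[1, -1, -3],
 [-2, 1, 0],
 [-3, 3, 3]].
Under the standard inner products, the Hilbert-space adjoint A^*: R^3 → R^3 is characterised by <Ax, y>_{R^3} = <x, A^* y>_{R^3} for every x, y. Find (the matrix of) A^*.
A^* = A^T =
[[1, -2, -3],
 [-1, 1, 3],
 [-3, 0, 3]]

For real matrices with standard dot products, the defining identity <Ax, y> = <x, A^* y> gives (Ax)^T y = x^T (A^*) y, i.e. x^T A^T y = x^T (A^*) y. Since this holds for all x, y, we must have A^* = A^T. Therefore
A^* =
[[1, -2, -3],
 [-1, 1, 3],
 [-3, 0, 3]].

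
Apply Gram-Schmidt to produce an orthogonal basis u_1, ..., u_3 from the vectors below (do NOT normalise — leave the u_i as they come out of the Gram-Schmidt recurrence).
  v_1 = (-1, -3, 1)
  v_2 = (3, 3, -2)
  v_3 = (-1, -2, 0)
Orthogonal basis:
  u_1 = (-1, -3, 1)
  u_2 = (19/11, -9/11, -8/11)
  u_3 = (-15/46, -5/46, -15/23)

Apply the Gram-Schmidt recurrence
  u_1 = v_1
  u_i = v_i − Σ_{j<i} ((v_i · u_j) / (u_j · u_j)) · u_j.

Step by step this gives:
  u_1 = (-1, -3, 1)
  u_2 = (19/11, -9/11, -8/11)
  u_3 = (-15/46, -5/46, -15/23)

Orthogonality check:
  u_2 · u_1 = 0 (should be 0)
  u_3 · u_1 = 0 (should be 0)
  u_3 · u_2 = 0 (should be 0)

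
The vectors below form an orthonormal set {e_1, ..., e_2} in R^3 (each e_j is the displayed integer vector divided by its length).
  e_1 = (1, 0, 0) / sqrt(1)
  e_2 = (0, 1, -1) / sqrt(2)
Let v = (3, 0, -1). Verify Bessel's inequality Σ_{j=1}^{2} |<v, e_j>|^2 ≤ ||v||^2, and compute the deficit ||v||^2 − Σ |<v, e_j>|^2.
Σ |<v, e_j>|^2 = 19/2; ||v||^2 = 10; deficit = 1/2

Write each e_j = u_j / sqrt(<u_j, u_j>) where u_j is the displayed integer vector. Then <v, e_j> = <v, u_j> / sqrt(<u_j, u_j>), so |<v, e_j>|^2 = <v, u_j>^2 / <u_j, u_j>.
Coefficients: <v, e_1> = 3/sqrt(1), <v, e_2> = 1/sqrt(2).
Square and sum: Σ |<v, e_j>|^2 = 19/2.
Compute ||v||^2 = v·v = 10.
Deficit = 10 − 19/2 = 1/2 ≥ 0, confirming Bessel's inequality. (The deficit equals ||v − Σ <v,e_j> e_j||^2, the squared distance from v to span{e_j}.)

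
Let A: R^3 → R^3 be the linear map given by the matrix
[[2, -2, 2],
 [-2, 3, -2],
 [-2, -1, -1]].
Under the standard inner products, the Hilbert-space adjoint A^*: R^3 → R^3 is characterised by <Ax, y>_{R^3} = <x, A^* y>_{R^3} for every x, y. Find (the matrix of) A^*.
A^* = A^T =
[[2, -2, -2],
 [-2, 3, -1],
 [2, -2, -1]]

For real matrices with standard dot products, the defining identity <Ax, y> = <x, A^* y> gives (Ax)^T y = x^T (A^*) y, i.e. x^T A^T y = x^T (A^*) y. Since this holds for all x, y, we must have A^* = A^T. Therefore
A^* =
[[2, -2, -2],
 [-2, 3, -1],
 [2, -2, -1]].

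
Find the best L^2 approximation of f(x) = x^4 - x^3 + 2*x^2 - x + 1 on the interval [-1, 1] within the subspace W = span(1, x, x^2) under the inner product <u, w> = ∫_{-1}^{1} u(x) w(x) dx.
g(x) = 20*x^2/7 - 8*x/5 + 32/35

The best approximation g ∈ W is the orthogonal projection of f onto W. Writing g = a_0 + a_1 x + a_2 x^2, the coefficients solve the normal equations G · a = b where
  G_{ij} = <φ_i, φ_j> and b_i = <f, φ_i>, with φ_0 = 1, φ_1 = x, φ_2 = x^2.
G =
  [2, 0, 2/3]
  [0, 2/3, 0]
  [2/3, 0, 2/5],
b = (56/15, -16/15, 184/105).
Solving gives a_0 = 32/35, a_1 = -8/5, a_2 = 20/7, so
  g(x) = 20*x^2/7 - 8*x/5 + 32/35.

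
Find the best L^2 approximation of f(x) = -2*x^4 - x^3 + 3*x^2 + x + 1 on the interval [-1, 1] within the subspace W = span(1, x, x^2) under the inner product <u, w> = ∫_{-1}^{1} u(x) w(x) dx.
g(x) = 9*x^2/7 + 2*x/5 + 41/35

The best approximation g ∈ W is the orthogonal projection of f onto W. Writing g = a_0 + a_1 x + a_2 x^2, the coefficients solve the normal equations G · a = b where
  G_{ij} = <φ_i, φ_j> and b_i = <f, φ_i>, with φ_0 = 1, φ_1 = x, φ_2 = x^2.
G =
  [2, 0, 2/3]
  [0, 2/3, 0]
  [2/3, 0, 2/5],
b = (16/5, 4/15, 136/105).
Solving gives a_0 = 41/35, a_1 = 2/5, a_2 = 9/7, so
  g(x) = 9*x^2/7 + 2*x/5 + 41/35.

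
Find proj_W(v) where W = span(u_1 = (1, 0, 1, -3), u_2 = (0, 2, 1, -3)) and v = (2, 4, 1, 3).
proj_W(v) = (-14/9, 20/9, -4/9, 4/3)

Set up U = [u_1 | ... | u_2] ∈ R^(4×2). The projector onto W = col(U) is P = U (U^T U)^(-1) U^T.
Compute U^T U =
  [11, 10]
  [10, 14],
and U^T v = (-6, 0).
Solve U^T U · c = U^T v for the coefficients: c = (-14/9, 10/9). The projection is proj_W(v) = U c.
Check: (v - proj_W(v)) · u_1 = 0  (should be 0).
Check: (v - proj_W(v)) · u_2 = 0  (should be 0).
Result: proj_W(v) = (-14/9, 20/9, -4/9, 4/3).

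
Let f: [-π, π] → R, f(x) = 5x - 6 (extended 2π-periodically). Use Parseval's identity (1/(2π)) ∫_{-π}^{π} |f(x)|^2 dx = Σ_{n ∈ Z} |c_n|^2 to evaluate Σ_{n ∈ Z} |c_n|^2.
Σ |c_n|^2 = 25π^2/3 + 36

Expand and integrate term by term over [-π, π]:
  ∫ (5x)^2 dx = 25·(2π^3/3); ∫ 2·5·(-6)·x dx = 0 (odd integrand); ∫ (-6)^2 dx = 36·2π.
So (1/(2π)) ∫_{-π}^{π} (5x - 6)^2 dx = 25π^2/3 + 36 = 25π^2/3 + 36.
Parseval ⇒ Σ |c_n|^2 = 25π^2/3 + 36.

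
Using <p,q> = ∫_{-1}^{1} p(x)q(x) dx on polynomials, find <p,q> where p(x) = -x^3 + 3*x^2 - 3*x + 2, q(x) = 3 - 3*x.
<p,q> = 126/5

Expand the product: p(x)·q(x) = 3*x^4 - 12*x^3 + 18*x^2 - 15*x + 6.
∫_{-1}^{1} of each monomial x^k gives [2/(k+1) if k even, 0 if k odd]. Integrating term-by-term (or equivalently evaluating the antiderivative F(x) = 3*x^5/5 - 3*x^4 + 6*x^3 - 15*x^2/2 + 6*x at the endpoints):
  F(1) − F(−1) = 21/10 − (-231/10) = 126/5.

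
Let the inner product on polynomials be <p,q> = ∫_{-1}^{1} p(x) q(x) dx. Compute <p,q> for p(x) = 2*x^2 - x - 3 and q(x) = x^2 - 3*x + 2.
<p,q> = -128/15

Expand the product: p(x)·q(x) = 2*x^4 - 7*x^3 + 4*x^2 + 7*x - 6.
∫_{-1}^{1} of each monomial x^k gives [2/(k+1) if k even, 0 if k odd]. Integrating term-by-term (or equivalently evaluating the antiderivative F(x) = 2*x^5/5 - 7*x^4/4 + 4*x^3/3 + 7*x^2/2 - 6*x at the endpoints):
  F(1) − F(−1) = -151/60 − (361/60) = -128/15.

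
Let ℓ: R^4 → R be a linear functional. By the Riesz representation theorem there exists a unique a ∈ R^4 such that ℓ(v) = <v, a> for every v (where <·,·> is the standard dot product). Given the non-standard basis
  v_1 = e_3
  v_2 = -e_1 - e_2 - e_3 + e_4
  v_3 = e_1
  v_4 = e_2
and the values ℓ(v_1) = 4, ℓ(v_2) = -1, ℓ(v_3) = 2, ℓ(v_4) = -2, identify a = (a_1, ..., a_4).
a = (2, -2, 4, 3)

Write a = (a_1, ..., a_4) in the standard basis. For each basis vector v_i, ℓ(v_i) = <v_i, a> is a linear equation in the a_j's. Collect the n equations into a matrix system V a = ℓ, where row i of V is v_i (expressed in the standard basis). Since V is invertible (lower-triangular with 1s on the diagonal, up to permutation), solve by back-substitution:
  V =
[[0, 0, 1, 0],
 [-1, -1, -1, 1],
 [1, 0, 0, 0],
 [0, 1, 0, 0]]
  V a = (4, -1, 2, -2)
Solving gives a = (2, -2, 4, 3).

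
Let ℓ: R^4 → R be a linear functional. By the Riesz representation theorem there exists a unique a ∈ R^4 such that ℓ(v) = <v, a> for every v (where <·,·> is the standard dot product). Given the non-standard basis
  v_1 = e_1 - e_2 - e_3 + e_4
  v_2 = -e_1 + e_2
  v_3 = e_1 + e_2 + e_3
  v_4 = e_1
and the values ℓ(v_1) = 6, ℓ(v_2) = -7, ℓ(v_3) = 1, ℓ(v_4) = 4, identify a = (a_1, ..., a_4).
a = (4, -3, 0, -1)

Write a = (a_1, ..., a_4) in the standard basis. For each basis vector v_i, ℓ(v_i) = <v_i, a> is a linear equation in the a_j's. Collect the n equations into a matrix system V a = ℓ, where row i of V is v_i (expressed in the standard basis). Since V is invertible (lower-triangular with 1s on the diagonal, up to permutation), solve by back-substitution:
  V =
[[1, -1, -1, 1],
 [-1, 1, 0, 0],
 [1, 1, 1, 0],
 [1, 0, 0, 0]]
  V a = (6, -7, 1, 4)
Solving gives a = (4, -3, 0, -1).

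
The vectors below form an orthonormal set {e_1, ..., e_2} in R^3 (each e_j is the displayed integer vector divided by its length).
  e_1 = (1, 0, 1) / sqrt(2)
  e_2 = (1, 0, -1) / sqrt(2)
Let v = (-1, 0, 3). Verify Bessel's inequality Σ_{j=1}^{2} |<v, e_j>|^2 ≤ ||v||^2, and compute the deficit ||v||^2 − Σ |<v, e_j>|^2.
Σ |<v, e_j>|^2 = 10; ||v||^2 = 10; deficit = 0

Write each e_j = u_j / sqrt(<u_j, u_j>) where u_j is the displayed integer vector. Then <v, e_j> = <v, u_j> / sqrt(<u_j, u_j>), so |<v, e_j>|^2 = <v, u_j>^2 / <u_j, u_j>.
Coefficients: <v, e_1> = 2/sqrt(2), <v, e_2> = -4/sqrt(2).
Square and sum: Σ |<v, e_j>|^2 = 10.
Compute ||v||^2 = v·v = 10.
Deficit = 10 − 10 = 0 ≥ 0, confirming Bessel's inequality. (The deficit equals ||v − Σ <v,e_j> e_j||^2, the squared distance from v to span{e_j}.)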